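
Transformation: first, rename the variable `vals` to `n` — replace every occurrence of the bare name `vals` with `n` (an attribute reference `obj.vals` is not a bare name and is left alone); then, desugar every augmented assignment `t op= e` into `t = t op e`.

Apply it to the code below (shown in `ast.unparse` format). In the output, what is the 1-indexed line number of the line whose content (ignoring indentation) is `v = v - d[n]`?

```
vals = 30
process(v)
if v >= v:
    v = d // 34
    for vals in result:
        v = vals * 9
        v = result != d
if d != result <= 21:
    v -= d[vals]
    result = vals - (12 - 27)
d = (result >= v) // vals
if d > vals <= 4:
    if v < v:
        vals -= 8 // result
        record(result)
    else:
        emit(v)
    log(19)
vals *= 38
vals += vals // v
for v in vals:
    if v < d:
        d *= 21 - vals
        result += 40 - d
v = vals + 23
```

Transformed code:
n = 30
process(v)
if v >= v:
    v = d // 34
    for n in result:
        v = n * 9
        v = result != d
if d != result <= 21:
    v = v - d[n]
    result = n - (12 - 27)
d = (result >= v) // n
if d > n <= 4:
    if v < v:
        n = n - 8 // result
        record(result)
    else:
        emit(v)
    log(19)
n = n * 38
n = n + n // v
for v in n:
    if v < d:
        d = d * (21 - n)
        result = result + (40 - d)
v = n + 23

9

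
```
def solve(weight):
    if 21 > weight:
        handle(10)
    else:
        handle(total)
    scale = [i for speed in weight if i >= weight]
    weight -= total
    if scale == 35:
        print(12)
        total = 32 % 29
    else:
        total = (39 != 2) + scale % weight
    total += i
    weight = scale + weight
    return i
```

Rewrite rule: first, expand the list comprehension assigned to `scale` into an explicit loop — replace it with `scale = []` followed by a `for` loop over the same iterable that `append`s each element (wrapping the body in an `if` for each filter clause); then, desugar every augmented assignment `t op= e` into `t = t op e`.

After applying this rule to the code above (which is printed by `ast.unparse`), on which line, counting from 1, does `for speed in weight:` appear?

Transformed code:
def solve(weight):
    if 21 > weight:
        handle(10)
    else:
        handle(total)
    scale = []
    for speed in weight:
        if i >= weight:
            scale.append(i)
    weight = weight - total
    if scale == 35:
        print(12)
        total = 32 % 29
    else:
        total = (39 != 2) + scale % weight
    total = total + i
    weight = scale + weight
    return i

7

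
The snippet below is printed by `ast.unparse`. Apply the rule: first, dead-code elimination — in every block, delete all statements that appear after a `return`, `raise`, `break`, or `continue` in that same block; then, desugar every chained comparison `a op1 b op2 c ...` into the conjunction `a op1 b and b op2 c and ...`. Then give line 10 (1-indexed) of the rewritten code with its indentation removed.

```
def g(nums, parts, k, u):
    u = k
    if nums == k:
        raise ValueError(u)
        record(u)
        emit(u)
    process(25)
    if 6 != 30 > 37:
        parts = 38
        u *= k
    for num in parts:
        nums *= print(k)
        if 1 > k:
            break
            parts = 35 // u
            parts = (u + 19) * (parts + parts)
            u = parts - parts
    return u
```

Transformed code:
def g(nums, parts, k, u):
    u = k
    if nums == k:
        raise ValueError(u)
    process(25)
    if 6 != 30 and 30 > 37:
        parts = 38
        u *= k
    for num in parts:
        nums *= print(k)
        if 1 > k:
            break
    return u

nums *= print(k)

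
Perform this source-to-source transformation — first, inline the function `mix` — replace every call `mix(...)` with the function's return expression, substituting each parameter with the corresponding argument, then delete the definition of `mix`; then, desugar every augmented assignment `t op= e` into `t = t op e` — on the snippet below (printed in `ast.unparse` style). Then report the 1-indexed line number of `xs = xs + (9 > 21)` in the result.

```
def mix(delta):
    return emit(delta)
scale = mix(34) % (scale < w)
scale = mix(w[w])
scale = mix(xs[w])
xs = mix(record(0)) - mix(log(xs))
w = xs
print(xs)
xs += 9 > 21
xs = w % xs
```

7

Transformed code:
scale = emit(34) % (scale < w)
scale = emit(w[w])
scale = emit(xs[w])
xs = emit(record(0)) - emit(log(xs))
w = xs
print(xs)
xs = xs + (9 > 21)
xs = w % xs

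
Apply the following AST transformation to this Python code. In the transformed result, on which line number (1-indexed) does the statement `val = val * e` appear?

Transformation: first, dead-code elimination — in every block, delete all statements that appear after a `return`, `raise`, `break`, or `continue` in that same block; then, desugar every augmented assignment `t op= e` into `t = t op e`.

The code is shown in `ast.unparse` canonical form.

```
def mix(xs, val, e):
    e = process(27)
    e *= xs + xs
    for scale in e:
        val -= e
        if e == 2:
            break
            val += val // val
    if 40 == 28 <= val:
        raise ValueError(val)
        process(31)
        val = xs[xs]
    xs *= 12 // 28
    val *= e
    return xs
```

Transformed code:
def mix(xs, val, e):
    e = process(27)
    e = e * (xs + xs)
    for scale in e:
        val = val - e
        if e == 2:
            break
    if 40 == 28 <= val:
        raise ValueError(val)
    xs = xs * (12 // 28)
    val = val * e
    return xs

11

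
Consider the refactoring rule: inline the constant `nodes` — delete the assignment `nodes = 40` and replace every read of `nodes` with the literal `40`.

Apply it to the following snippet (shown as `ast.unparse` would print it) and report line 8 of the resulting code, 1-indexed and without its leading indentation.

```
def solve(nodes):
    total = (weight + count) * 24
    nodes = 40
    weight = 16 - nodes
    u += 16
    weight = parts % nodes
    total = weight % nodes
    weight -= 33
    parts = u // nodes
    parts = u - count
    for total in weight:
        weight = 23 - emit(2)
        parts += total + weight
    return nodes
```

parts = u // 40

Transformed code:
def solve(nodes):
    total = (weight + count) * 24
    weight = 16 - 40
    u += 16
    weight = parts % 40
    total = weight % 40
    weight -= 33
    parts = u // 40
    parts = u - count
    for total in weight:
        weight = 23 - emit(2)
        parts += total + weight
    return 40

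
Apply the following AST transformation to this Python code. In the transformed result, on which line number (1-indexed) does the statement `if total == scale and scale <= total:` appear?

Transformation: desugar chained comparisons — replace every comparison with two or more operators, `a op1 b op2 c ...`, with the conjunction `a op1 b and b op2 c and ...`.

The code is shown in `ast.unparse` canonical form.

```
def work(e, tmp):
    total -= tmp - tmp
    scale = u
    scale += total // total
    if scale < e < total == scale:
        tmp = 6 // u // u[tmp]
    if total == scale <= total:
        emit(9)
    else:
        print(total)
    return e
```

7

Transformed code:
def work(e, tmp):
    total -= tmp - tmp
    scale = u
    scale += total // total
    if scale < e and e < total and (total == scale):
        tmp = 6 // u // u[tmp]
    if total == scale and scale <= total:
        emit(9)
    else:
        print(total)
    return e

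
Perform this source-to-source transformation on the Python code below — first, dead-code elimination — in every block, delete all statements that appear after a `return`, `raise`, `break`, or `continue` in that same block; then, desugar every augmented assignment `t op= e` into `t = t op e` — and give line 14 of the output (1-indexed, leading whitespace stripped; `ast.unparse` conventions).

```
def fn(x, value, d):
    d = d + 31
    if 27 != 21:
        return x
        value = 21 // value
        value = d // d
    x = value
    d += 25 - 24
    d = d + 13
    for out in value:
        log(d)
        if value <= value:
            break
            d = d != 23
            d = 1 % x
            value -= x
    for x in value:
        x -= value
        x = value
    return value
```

Transformed code:
def fn(x, value, d):
    d = d + 31
    if 27 != 21:
        return x
    x = value
    d = d + (25 - 24)
    d = d + 13
    for out in value:
        log(d)
        if value <= value:
            break
    for x in value:
        x = x - value
        x = value
    return value

x = value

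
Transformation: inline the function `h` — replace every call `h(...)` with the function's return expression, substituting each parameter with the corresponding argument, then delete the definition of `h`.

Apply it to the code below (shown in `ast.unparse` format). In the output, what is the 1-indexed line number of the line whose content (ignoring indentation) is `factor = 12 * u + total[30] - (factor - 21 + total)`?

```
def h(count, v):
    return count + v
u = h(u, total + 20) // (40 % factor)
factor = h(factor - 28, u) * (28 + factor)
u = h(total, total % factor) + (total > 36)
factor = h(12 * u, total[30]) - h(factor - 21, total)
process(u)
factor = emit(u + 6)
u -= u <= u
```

4

Transformed code:
u = (u + (total + 20)) // (40 % factor)
factor = (factor - 28 + u) * (28 + factor)
u = total + total % factor + (total > 36)
factor = 12 * u + total[30] - (factor - 21 + total)
process(u)
factor = emit(u + 6)
u -= u <= u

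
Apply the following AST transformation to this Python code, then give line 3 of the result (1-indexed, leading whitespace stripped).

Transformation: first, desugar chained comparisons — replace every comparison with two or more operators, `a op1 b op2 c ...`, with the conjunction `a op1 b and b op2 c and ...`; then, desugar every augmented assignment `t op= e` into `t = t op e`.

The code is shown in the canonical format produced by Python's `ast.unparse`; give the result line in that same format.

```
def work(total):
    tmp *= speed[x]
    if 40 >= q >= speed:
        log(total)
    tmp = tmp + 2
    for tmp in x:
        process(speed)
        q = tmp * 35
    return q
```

if 40 >= q and q >= speed:

Transformed code:
def work(total):
    tmp = tmp * speed[x]
    if 40 >= q and q >= speed:
        log(total)
    tmp = tmp + 2
    for tmp in x:
        process(speed)
        q = tmp * 35
    return q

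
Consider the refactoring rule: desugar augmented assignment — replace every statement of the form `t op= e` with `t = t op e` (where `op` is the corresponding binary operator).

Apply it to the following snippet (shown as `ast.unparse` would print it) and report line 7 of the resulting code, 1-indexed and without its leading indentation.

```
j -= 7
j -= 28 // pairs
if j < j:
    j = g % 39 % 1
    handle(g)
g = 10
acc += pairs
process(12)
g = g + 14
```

acc = acc + pairs

Transformed code:
j = j - 7
j = j - 28 // pairs
if j < j:
    j = g % 39 % 1
    handle(g)
g = 10
acc = acc + pairs
process(12)
g = g + 14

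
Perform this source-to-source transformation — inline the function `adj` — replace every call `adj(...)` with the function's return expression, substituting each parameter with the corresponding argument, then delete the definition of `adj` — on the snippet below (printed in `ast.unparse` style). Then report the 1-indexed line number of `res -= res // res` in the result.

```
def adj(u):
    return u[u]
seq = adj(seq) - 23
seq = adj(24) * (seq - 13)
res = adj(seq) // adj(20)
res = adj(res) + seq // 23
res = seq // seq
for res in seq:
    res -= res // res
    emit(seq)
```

7

Transformed code:
seq = seq[seq] - 23
seq = 24[24] * (seq - 13)
res = seq[seq] // 20[20]
res = res[res] + seq // 23
res = seq // seq
for res in seq:
    res -= res // res
    emit(seq)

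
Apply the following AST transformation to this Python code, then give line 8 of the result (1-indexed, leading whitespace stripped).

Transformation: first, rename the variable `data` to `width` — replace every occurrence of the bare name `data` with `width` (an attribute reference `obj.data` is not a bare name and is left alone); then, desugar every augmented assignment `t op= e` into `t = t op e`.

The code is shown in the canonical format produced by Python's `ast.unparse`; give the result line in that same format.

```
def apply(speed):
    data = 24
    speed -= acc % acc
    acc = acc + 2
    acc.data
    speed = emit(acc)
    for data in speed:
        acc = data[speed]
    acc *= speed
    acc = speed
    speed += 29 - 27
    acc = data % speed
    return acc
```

acc = width[speed]

Transformed code:
def apply(speed):
    width = 24
    speed = speed - acc % acc
    acc = acc + 2
    acc.data
    speed = emit(acc)
    for width in speed:
        acc = width[speed]
    acc = acc * speed
    acc = speed
    speed = speed + (29 - 27)
    acc = width % speed
    return acc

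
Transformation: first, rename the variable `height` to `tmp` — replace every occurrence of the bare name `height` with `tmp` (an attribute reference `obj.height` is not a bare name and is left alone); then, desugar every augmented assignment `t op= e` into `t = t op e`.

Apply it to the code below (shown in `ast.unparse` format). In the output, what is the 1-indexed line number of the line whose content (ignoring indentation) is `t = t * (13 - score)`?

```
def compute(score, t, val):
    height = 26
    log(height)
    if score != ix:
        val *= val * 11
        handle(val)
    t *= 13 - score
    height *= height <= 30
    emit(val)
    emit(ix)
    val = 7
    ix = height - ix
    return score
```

7

Transformed code:
def compute(score, t, val):
    tmp = 26
    log(tmp)
    if score != ix:
        val = val * (val * 11)
        handle(val)
    t = t * (13 - score)
    tmp = tmp * (tmp <= 30)
    emit(val)
    emit(ix)
    val = 7
    ix = tmp - ix
    return score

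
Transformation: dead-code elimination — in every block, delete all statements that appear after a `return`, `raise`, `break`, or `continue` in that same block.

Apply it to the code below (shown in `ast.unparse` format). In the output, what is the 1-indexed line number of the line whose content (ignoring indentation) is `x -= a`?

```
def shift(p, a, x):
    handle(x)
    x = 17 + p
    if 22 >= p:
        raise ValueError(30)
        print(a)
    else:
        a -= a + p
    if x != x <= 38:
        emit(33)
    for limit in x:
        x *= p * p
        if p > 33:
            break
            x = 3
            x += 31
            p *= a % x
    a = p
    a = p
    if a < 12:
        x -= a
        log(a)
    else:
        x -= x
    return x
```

Transformed code:
def shift(p, a, x):
    handle(x)
    x = 17 + p
    if 22 >= p:
        raise ValueError(30)
    else:
        a -= a + p
    if x != x <= 38:
        emit(33)
    for limit in x:
        x *= p * p
        if p > 33:
            break
    a = p
    a = p
    if a < 12:
        x -= a
        log(a)
    else:
        x -= x
    return x

17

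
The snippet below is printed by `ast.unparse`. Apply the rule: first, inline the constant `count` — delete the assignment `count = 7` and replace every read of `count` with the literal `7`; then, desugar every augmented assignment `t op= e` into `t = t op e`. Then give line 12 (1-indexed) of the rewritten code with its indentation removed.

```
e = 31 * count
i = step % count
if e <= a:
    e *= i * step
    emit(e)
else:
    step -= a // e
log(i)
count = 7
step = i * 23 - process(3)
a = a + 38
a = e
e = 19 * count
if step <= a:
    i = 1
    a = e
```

Transformed code:
e = 31 * 7
i = step % 7
if e <= a:
    e = e * (i * step)
    emit(e)
else:
    step = step - a // e
log(i)
step = i * 23 - process(3)
a = a + 38
a = e
e = 19 * 7
if step <= a:
    i = 1
    a = e

e = 19 * 7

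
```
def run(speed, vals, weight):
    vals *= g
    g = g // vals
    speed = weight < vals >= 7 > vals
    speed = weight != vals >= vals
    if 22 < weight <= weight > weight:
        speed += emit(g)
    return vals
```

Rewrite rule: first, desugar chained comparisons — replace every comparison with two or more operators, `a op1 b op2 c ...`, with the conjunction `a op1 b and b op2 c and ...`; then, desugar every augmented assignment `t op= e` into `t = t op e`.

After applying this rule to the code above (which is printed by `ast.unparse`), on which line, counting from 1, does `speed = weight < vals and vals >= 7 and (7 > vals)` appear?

Transformed code:
def run(speed, vals, weight):
    vals = vals * g
    g = g // vals
    speed = weight < vals and vals >= 7 and (7 > vals)
    speed = weight != vals and vals >= vals
    if 22 < weight and weight <= weight and (weight > weight):
        speed = speed + emit(g)
    return vals

4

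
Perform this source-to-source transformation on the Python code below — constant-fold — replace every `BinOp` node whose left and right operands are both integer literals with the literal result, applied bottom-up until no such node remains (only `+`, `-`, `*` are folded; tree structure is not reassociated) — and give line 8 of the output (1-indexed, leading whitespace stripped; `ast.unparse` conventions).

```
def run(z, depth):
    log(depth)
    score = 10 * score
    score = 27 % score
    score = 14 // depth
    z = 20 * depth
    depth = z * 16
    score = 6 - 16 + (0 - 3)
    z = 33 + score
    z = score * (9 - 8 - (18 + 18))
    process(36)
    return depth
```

score = -13

Transformed code:
def run(z, depth):
    log(depth)
    score = 10 * score
    score = 27 % score
    score = 14 // depth
    z = 20 * depth
    depth = z * 16
    score = -13
    z = 33 + score
    z = score * -35
    process(36)
    return depth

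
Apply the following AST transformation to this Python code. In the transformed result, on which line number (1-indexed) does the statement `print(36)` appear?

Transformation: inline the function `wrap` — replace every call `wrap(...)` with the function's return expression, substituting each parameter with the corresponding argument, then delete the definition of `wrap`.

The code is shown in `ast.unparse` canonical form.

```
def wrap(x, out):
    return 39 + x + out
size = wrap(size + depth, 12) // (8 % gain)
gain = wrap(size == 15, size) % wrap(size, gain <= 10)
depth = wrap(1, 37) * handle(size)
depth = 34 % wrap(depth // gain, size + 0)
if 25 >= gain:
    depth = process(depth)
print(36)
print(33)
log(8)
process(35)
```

7

Transformed code:
size = (39 + (size + depth) + 12) // (8 % gain)
gain = (39 + (size == 15) + size) % (39 + size + (gain <= 10))
depth = (39 + 1 + 37) * handle(size)
depth = 34 % (39 + depth // gain + (size + 0))
if 25 >= gain:
    depth = process(depth)
print(36)
print(33)
log(8)
process(35)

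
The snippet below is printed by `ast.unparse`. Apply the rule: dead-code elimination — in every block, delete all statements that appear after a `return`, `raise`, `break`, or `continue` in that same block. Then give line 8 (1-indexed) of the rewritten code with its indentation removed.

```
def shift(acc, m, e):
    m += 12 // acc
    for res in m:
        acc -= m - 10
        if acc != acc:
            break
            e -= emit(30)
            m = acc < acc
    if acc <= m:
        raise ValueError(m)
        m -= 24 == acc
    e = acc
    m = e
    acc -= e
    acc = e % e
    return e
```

raise ValueError(m)

Transformed code:
def shift(acc, m, e):
    m += 12 // acc
    for res in m:
        acc -= m - 10
        if acc != acc:
            break
    if acc <= m:
        raise ValueError(m)
    e = acc
    m = e
    acc -= e
    acc = e % e
    return e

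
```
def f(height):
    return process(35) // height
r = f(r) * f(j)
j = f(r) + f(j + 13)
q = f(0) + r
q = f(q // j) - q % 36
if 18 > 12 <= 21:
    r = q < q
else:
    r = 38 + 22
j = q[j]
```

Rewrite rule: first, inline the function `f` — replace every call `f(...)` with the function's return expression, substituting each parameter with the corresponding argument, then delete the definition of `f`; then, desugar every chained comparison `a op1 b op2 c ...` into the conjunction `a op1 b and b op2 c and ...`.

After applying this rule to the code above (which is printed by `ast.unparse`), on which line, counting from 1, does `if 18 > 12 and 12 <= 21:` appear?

5

Transformed code:
r = process(35) // r * (process(35) // j)
j = process(35) // r + process(35) // (j + 13)
q = process(35) // 0 + r
q = process(35) // (q // j) - q % 36
if 18 > 12 and 12 <= 21:
    r = q < q
else:
    r = 38 + 22
j = q[j]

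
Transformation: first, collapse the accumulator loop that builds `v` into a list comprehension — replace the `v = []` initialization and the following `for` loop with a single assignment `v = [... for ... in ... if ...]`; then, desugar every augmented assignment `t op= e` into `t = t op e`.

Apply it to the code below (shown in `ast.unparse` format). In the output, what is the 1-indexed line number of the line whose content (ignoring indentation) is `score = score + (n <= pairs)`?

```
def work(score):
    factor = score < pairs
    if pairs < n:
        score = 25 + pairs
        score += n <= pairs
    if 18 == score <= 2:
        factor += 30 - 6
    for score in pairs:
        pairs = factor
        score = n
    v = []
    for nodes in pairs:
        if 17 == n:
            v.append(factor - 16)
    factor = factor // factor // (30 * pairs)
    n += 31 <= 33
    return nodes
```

5

Transformed code:
def work(score):
    factor = score < pairs
    if pairs < n:
        score = 25 + pairs
        score = score + (n <= pairs)
    if 18 == score <= 2:
        factor = factor + (30 - 6)
    for score in pairs:
        pairs = factor
        score = n
    v = [factor - 16 for nodes in pairs if 17 == n]
    factor = factor // factor // (30 * pairs)
    n = n + (31 <= 33)
    return nodes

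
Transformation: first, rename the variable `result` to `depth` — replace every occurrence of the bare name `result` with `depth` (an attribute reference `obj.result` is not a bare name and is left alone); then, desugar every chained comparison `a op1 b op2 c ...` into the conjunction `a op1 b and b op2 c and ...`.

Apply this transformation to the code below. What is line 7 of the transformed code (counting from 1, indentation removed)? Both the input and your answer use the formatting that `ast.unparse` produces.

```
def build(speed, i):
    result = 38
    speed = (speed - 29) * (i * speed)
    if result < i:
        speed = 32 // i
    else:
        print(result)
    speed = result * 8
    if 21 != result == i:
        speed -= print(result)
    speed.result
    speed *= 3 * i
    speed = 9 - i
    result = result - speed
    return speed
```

Transformed code:
def build(speed, i):
    depth = 38
    speed = (speed - 29) * (i * speed)
    if depth < i:
        speed = 32 // i
    else:
        print(depth)
    speed = depth * 8
    if 21 != depth and depth == i:
        speed -= print(depth)
    speed.result
    speed *= 3 * i
    speed = 9 - i
    depth = depth - speed
    return speed

print(depth)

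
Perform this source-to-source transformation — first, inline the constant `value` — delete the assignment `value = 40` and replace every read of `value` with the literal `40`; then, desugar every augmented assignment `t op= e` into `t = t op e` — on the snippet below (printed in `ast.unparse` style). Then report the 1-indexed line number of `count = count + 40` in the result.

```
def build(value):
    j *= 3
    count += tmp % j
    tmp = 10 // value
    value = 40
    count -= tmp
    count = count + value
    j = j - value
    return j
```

6

Transformed code:
def build(value):
    j = j * 3
    count = count + tmp % j
    tmp = 10 // 40
    count = count - tmp
    count = count + 40
    j = j - 40
    return j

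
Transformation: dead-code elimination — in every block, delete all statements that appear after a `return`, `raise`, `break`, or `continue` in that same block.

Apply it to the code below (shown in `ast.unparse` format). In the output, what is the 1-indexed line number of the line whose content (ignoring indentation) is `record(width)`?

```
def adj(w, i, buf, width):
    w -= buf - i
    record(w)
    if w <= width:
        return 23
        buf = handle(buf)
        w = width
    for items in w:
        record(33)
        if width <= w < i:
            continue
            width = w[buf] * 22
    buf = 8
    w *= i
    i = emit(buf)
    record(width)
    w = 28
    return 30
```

Transformed code:
def adj(w, i, buf, width):
    w -= buf - i
    record(w)
    if w <= width:
        return 23
    for items in w:
        record(33)
        if width <= w < i:
            continue
    buf = 8
    w *= i
    i = emit(buf)
    record(width)
    w = 28
    return 30

13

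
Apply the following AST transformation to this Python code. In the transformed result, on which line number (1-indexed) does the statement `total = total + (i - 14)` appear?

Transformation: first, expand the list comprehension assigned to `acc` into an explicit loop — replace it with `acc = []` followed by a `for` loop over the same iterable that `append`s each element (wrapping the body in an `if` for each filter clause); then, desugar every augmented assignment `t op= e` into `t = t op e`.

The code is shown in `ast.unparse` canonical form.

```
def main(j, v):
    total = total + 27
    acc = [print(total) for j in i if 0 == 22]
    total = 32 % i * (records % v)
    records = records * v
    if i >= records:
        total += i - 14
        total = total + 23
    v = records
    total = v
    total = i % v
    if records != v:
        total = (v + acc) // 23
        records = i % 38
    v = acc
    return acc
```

Transformed code:
def main(j, v):
    total = total + 27
    acc = []
    for j in i:
        if 0 == 22:
            acc.append(print(total))
    total = 32 % i * (records % v)
    records = records * v
    if i >= records:
        total = total + (i - 14)
        total = total + 23
    v = records
    total = v
    total = i % v
    if records != v:
        total = (v + acc) // 23
        records = i % 38
    v = acc
    return acc

10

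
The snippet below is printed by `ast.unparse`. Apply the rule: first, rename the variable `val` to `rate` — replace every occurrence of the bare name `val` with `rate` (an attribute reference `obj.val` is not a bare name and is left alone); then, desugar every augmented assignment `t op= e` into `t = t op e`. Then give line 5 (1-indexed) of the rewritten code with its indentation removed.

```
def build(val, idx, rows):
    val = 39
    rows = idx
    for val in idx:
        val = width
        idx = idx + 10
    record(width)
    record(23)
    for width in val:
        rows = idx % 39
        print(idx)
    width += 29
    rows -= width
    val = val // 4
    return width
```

Transformed code:
def build(rate, idx, rows):
    rate = 39
    rows = idx
    for rate in idx:
        rate = width
        idx = idx + 10
    record(width)
    record(23)
    for width in rate:
        rows = idx % 39
        print(idx)
    width = width + 29
    rows = rows - width
    rate = rate // 4
    return width

rate = width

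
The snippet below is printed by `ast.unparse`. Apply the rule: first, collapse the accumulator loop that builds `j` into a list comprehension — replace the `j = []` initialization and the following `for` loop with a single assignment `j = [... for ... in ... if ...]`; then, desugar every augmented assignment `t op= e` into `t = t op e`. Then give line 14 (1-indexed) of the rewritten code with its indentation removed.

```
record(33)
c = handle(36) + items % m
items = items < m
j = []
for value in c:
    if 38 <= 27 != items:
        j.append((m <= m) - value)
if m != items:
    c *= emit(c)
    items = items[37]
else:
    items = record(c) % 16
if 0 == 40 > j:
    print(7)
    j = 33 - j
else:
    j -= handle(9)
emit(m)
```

j = j - handle(9)

Transformed code:
record(33)
c = handle(36) + items % m
items = items < m
j = [(m <= m) - value for value in c if 38 <= 27 != items]
if m != items:
    c = c * emit(c)
    items = items[37]
else:
    items = record(c) % 16
if 0 == 40 > j:
    print(7)
    j = 33 - j
else:
    j = j - handle(9)
emit(m)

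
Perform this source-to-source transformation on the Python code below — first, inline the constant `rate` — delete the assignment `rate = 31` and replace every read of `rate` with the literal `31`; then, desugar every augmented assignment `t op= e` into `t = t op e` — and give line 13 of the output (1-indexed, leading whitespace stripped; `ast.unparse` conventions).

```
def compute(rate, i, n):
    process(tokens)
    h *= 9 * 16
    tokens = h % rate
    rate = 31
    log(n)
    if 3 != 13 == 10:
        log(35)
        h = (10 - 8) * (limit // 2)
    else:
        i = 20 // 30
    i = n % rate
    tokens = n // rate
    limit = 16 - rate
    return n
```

limit = 16 - 31

Transformed code:
def compute(rate, i, n):
    process(tokens)
    h = h * (9 * 16)
    tokens = h % 31
    log(n)
    if 3 != 13 == 10:
        log(35)
        h = (10 - 8) * (limit // 2)
    else:
        i = 20 // 30
    i = n % 31
    tokens = n // 31
    limit = 16 - 31
    return n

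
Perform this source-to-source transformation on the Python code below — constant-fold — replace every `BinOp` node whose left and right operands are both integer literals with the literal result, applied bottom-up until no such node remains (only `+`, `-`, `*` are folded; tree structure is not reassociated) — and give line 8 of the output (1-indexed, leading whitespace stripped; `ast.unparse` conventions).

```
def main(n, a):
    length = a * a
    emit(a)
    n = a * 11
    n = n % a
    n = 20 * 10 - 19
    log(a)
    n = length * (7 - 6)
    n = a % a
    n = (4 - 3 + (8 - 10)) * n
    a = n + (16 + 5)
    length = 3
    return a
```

n = length * 1

Transformed code:
def main(n, a):
    length = a * a
    emit(a)
    n = a * 11
    n = n % a
    n = 181
    log(a)
    n = length * 1
    n = a % a
    n = -1 * n
    a = n + 21
    length = 3
    return a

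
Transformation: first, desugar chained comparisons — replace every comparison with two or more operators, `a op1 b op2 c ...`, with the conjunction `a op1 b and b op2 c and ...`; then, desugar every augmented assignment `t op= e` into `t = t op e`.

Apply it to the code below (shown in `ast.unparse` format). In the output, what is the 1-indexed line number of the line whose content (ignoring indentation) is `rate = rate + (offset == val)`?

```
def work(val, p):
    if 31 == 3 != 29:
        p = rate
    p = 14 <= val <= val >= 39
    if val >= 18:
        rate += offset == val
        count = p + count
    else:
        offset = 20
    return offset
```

Transformed code:
def work(val, p):
    if 31 == 3 and 3 != 29:
        p = rate
    p = 14 <= val and val <= val and (val >= 39)
    if val >= 18:
        rate = rate + (offset == val)
        count = p + count
    else:
        offset = 20
    return offset

6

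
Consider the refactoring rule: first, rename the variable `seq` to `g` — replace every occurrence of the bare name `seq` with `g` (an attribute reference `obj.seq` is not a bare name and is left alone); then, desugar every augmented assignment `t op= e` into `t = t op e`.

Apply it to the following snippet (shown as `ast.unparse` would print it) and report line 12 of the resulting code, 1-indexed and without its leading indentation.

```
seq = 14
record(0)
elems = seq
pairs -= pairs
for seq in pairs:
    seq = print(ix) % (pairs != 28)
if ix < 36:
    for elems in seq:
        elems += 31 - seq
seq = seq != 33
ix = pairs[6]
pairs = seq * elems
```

Transformed code:
g = 14
record(0)
elems = g
pairs = pairs - pairs
for g in pairs:
    g = print(ix) % (pairs != 28)
if ix < 36:
    for elems in g:
        elems = elems + (31 - g)
g = g != 33
ix = pairs[6]
pairs = g * elems

pairs = g * elems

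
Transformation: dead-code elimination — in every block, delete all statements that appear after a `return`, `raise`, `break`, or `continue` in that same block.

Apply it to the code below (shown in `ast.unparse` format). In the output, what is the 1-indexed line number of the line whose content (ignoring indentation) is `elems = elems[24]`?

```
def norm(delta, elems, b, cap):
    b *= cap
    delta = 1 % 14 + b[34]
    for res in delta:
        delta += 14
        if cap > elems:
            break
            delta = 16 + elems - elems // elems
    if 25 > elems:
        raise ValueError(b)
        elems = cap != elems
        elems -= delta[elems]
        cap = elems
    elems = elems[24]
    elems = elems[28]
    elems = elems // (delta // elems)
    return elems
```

Transformed code:
def norm(delta, elems, b, cap):
    b *= cap
    delta = 1 % 14 + b[34]
    for res in delta:
        delta += 14
        if cap > elems:
            break
    if 25 > elems:
        raise ValueError(b)
    elems = elems[24]
    elems = elems[28]
    elems = elems // (delta // elems)
    return elems

10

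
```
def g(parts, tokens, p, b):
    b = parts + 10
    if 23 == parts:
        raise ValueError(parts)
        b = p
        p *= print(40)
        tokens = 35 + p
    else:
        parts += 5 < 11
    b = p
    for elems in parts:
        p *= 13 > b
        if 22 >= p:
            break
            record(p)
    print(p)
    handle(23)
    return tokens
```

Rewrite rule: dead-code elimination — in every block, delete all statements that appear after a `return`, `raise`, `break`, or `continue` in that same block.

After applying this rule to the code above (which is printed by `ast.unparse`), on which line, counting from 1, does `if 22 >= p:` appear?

10

Transformed code:
def g(parts, tokens, p, b):
    b = parts + 10
    if 23 == parts:
        raise ValueError(parts)
    else:
        parts += 5 < 11
    b = p
    for elems in parts:
        p *= 13 > b
        if 22 >= p:
            break
    print(p)
    handle(23)
    return tokens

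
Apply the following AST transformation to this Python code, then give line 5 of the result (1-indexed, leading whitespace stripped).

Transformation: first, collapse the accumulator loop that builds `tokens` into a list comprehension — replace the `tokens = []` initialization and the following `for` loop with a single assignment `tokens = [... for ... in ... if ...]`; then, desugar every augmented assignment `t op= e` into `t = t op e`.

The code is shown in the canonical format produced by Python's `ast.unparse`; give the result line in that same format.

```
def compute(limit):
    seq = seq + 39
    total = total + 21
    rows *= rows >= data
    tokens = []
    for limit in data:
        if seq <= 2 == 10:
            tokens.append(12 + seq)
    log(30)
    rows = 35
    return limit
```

Transformed code:
def compute(limit):
    seq = seq + 39
    total = total + 21
    rows = rows * (rows >= data)
    tokens = [12 + seq for limit in data if seq <= 2 == 10]
    log(30)
    rows = 35
    return limit

tokens = [12 + seq for limit in data if seq <= 2 == 10]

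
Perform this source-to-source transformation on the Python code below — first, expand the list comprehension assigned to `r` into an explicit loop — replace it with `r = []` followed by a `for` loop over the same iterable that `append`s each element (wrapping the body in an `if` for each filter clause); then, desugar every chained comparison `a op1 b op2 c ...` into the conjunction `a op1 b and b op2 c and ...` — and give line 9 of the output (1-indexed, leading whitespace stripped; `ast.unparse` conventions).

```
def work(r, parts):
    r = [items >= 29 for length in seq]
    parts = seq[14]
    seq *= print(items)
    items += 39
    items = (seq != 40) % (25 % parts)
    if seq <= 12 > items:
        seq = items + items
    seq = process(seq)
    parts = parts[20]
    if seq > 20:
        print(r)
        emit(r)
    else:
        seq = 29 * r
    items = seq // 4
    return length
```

if seq <= 12 and 12 > items:

Transformed code:
def work(r, parts):
    r = []
    for length in seq:
        r.append(items >= 29)
    parts = seq[14]
    seq *= print(items)
    items += 39
    items = (seq != 40) % (25 % parts)
    if seq <= 12 and 12 > items:
        seq = items + items
    seq = process(seq)
    parts = parts[20]
    if seq > 20:
        print(r)
        emit(r)
    else:
        seq = 29 * r
    items = seq // 4
    return length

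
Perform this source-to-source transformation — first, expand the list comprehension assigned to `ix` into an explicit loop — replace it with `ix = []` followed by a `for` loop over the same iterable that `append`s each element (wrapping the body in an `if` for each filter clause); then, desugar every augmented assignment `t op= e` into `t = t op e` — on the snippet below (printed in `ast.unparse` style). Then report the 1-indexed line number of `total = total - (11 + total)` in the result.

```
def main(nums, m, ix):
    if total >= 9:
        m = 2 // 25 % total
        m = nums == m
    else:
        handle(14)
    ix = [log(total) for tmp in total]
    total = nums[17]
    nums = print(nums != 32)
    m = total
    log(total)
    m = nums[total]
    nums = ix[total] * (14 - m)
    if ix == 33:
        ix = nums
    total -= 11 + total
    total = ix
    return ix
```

Transformed code:
def main(nums, m, ix):
    if total >= 9:
        m = 2 // 25 % total
        m = nums == m
    else:
        handle(14)
    ix = []
    for tmp in total:
        ix.append(log(total))
    total = nums[17]
    nums = print(nums != 32)
    m = total
    log(total)
    m = nums[total]
    nums = ix[total] * (14 - m)
    if ix == 33:
        ix = nums
    total = total - (11 + total)
    total = ix
    return ix

18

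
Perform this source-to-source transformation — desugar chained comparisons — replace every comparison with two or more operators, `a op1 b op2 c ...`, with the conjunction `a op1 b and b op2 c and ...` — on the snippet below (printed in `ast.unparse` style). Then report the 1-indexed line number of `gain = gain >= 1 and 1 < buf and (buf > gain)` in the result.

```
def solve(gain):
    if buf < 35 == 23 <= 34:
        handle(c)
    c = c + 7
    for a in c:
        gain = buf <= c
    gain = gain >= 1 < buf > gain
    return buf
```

Transformed code:
def solve(gain):
    if buf < 35 and 35 == 23 and (23 <= 34):
        handle(c)
    c = c + 7
    for a in c:
        gain = buf <= c
    gain = gain >= 1 and 1 < buf and (buf > gain)
    return buf

7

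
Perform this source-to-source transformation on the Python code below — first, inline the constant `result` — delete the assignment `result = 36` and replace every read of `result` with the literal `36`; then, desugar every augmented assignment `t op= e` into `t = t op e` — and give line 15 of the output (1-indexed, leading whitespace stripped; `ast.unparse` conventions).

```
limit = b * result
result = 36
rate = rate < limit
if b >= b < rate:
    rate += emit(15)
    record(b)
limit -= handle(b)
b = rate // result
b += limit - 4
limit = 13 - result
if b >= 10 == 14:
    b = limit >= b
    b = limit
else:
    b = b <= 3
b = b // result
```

Transformed code:
limit = b * 36
rate = rate < limit
if b >= b < rate:
    rate = rate + emit(15)
    record(b)
limit = limit - handle(b)
b = rate // 36
b = b + (limit - 4)
limit = 13 - 36
if b >= 10 == 14:
    b = limit >= b
    b = limit
else:
    b = b <= 3
b = b // 36

b = b // 36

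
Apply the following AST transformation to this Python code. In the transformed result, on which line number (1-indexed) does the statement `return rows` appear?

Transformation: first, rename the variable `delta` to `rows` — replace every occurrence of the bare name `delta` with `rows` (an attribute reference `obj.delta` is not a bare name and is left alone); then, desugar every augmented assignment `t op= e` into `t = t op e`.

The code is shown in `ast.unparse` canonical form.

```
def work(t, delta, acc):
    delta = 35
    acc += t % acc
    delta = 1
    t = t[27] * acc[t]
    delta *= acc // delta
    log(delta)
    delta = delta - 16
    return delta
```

Transformed code:
def work(t, rows, acc):
    rows = 35
    acc = acc + t % acc
    rows = 1
    t = t[27] * acc[t]
    rows = rows * (acc // rows)
    log(rows)
    rows = rows - 16
    return rows

9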